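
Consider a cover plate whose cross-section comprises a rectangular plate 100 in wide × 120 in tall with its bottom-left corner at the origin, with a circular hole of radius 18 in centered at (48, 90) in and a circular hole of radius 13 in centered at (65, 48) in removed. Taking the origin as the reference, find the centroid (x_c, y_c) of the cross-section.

x_c = 49.43 in, y_c = 57.69 in

plate: A = 100 × 120 = 12000.00, centroid at (50.00, 60.00).
hole 1: A = −π·18² = -1017.88, centroid at (48.00, 90.00).
hole 2: A = −π·13² = -530.93, centroid at (65.00, 48.00).
ΣA = 10451.19 in², ΣAx_c = 516631.56 in³, ΣAy_c = 602906.56 in³.
x_c = 516631.56/10451.19 = 49.43 in; y_c = 602906.56/10451.19 = 57.69 in.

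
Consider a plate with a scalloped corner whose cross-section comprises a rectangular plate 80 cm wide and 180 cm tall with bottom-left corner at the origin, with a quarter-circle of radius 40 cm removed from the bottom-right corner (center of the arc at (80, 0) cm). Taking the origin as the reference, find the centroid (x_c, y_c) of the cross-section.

x_c = 37.80 cm, y_c = 96.98 cm

plate: A = 80 × 180 = 14400.00, centroid at (40.00, 90.00).
removed quarter-circle: A = −¼π·40² = -1256.64, centroid at (63.02, 16.98).
ΣA = 13143.36 cm²
ΣAx_c = (14400.00)(40.00) + (-1256.64)(63.02) = 496802.37 cm³
ΣAy_c = (14400.00)(90.00) + (-1256.64)(16.98) = 1274666.67 cm³
x_c = 496802.37 / 13143.36 = 37.80 cm
y_c = 1274666.67 / 13143.36 = 96.98 cm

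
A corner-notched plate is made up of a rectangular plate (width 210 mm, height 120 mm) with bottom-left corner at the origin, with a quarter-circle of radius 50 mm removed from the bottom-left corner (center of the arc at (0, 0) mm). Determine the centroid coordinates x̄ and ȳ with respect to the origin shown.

plate: A = 210 × 120 = 25200.00, centroid at (105.00, 60.00).
removed quarter-circle: A = −¼π·50² = -1963.50, centroid at (21.22, 21.22).
ΣA = 23236.50 mm²
ΣAx̄ = (25200.00)(105.00) + (-1963.50)(21.22) = 2604333.33 mm³
ΣAȳ = (25200.00)(60.00) + (-1963.50)(21.22) = 1470333.33 mm³
x̄ = 2604333.33 / 23236.50 = 112.08 mm
ȳ = 1470333.33 / 23236.50 = 63.28 mm

x̄ = 112.08 mm, ȳ = 63.28 mm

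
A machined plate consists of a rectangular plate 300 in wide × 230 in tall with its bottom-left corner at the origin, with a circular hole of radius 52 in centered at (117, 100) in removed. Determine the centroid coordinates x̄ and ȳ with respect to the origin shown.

Part | A | x̄ᵢ | ȳᵢ | A·x̄ᵢ | A·ȳᵢ
plate | 69000.00 | 150.00 | 115.00 | 10350000.00 | 7935000.00
hole | -8494.87 | 117.00 | 100.00 | -993899.38 | -849486.65
Σ | 60505.13 |  |  | 9356100.62 | 7085513.35
x̄ = 9356100.62 / 60505.13 = 154.63 in
ȳ = 7085513.35 / 60505.13 = 117.11 in

x̄ = 154.63 in, ȳ = 117.11 in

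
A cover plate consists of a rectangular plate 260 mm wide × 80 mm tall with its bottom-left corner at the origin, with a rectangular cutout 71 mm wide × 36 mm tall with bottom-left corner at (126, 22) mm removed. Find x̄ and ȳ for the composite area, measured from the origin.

x̄ = 125.59 mm, ȳ = 40.00 mm

Part | A | x̄ᵢ | ȳᵢ | A·x̄ᵢ | A·ȳᵢ
plate | 20800.00 | 130.00 | 40.00 | 2704000.00 | 832000.00
hole | -2556.00 | 161.50 | 40.00 | -412794.00 | -102240.00
Σ | 18244.00 |  |  | 2291206.00 | 729760.00
x̄ = 2291206.00 / 18244.00 = 125.59 mm
ȳ = 729760.00 / 18244.00 = 40.00 mm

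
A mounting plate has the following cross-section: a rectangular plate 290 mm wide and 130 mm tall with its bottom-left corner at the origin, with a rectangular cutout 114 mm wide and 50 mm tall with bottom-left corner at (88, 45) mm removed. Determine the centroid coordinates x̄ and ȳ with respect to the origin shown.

x̄ = 145.00 mm, ȳ = 64.11 mm

plate: A = 290 × 130 = 37700.00, centroid at (145.00, 65.00).
hole: A = −(114 × 50) = -5700.00, centroid at (145.00, 70.00).
ΣA = 32000.00 mm², ΣAx̄ = 4640000.00 mm³, ΣAȳ = 2051500.00 mm³.
x̄ = 4640000.00/32000.00 = 145.00 mm; ȳ = 2051500.00/32000.00 = 64.11 mm.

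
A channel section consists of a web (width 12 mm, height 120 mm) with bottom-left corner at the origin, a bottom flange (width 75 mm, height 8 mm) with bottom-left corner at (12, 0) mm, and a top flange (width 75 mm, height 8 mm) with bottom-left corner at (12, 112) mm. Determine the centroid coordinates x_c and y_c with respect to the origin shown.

x_c = 25.77 mm, y_c = 60.00 mm

Part | A | x̄ᵢ | ȳᵢ | A·x̄ᵢ | A·ȳᵢ
web | 1440.00 | 6.00 | 60.00 | 8640.00 | 86400.00
bottom flange | 600.00 | 49.50 | 4.00 | 29700.00 | 2400.00
top flange | 600.00 | 49.50 | 116.00 | 29700.00 | 69600.00
Σ | 2640.00 |  |  | 68040.00 | 158400.00
x_c = 68040.00 / 2640.00 = 25.77 mm
y_c = 158400.00 / 2640.00 = 60.00 mm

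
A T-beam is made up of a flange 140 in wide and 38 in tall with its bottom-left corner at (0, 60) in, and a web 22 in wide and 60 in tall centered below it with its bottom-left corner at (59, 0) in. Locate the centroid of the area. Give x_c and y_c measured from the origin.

x_c = 70.00 in, y_c = 69.26 in

web: A = 22 × 60 = 1320.00, centroid at (70.00, 30.00).
flange: A = 140 × 38 = 5320.00, centroid at (70.00, 79.00).
ΣA = 6640.00 in², ΣAx_c = 464800.00 in³, ΣAy_c = 459880.00 in³.
x_c = 464800.00/6640.00 = 70.00 in; y_c = 459880.00/6640.00 = 69.26 in.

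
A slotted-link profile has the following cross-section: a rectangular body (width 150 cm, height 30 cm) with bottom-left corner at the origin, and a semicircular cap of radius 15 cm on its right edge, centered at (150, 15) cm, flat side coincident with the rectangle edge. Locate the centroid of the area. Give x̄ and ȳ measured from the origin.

Part | A | x̄ᵢ | ȳᵢ | A·x̄ᵢ | A·ȳᵢ
rectangular body | 4500.00 | 75.00 | 15.00 | 337500.00 | 67500.00
semicircular end | 353.43 | 156.37 | 15.00 | 55264.38 | 5301.44
Σ | 4853.43 |  |  | 392764.38 | 72801.44
x̄ = 392764.38 / 4853.43 = 80.93 cm
ȳ = 72801.44 / 4853.43 = 15.00 cm

x̄ = 80.93 cm, ȳ = 15.00 cm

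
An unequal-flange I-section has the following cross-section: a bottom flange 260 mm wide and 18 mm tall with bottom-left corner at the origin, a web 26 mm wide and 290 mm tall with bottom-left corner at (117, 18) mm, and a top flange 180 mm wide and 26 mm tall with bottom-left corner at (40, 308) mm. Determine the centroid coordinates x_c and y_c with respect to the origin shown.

bottom flange: A = 260 × 18 = 4680.00, centroid at (130.00, 9.00).
web: A = 26 × 290 = 7540.00, centroid at (130.00, 163.00).
top flange: A = 180 × 26 = 4680.00, centroid at (130.00, 321.00).
ΣA = 16900.00 mm², ΣAx_c = 2197000.00 mm³, ΣAy_c = 2773420.00 mm³.
x_c = 2197000.00/16900.00 = 130.00 mm; y_c = 2773420.00/16900.00 = 164.11 mm.

x_c = 130.00 mm, y_c = 164.11 mm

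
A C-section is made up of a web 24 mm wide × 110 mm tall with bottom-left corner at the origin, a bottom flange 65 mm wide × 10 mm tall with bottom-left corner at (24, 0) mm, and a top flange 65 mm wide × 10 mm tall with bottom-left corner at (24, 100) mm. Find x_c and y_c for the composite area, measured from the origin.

web: A = 24 × 110 = 2640.00, centroid at (12.00, 55.00).
bottom flange: A = 65 × 10 = 650.00, centroid at (56.50, 5.00).
top flange: A = 65 × 10 = 650.00, centroid at (56.50, 105.00).
ΣA = 3940.00 mm², ΣAx_c = 105130.00 mm³, ΣAy_c = 216700.00 mm³.
x_c = 105130.00/3940.00 = 26.68 mm; y_c = 216700.00/3940.00 = 55.00 mm.

x_c = 26.68 mm, y_c = 55.00 mm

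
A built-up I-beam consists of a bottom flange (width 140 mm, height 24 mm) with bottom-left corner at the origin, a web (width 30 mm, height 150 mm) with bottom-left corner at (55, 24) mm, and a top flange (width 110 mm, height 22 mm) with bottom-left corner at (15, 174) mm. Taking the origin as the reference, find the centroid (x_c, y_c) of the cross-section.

bottom flange: A = 140 × 24 = 3360.00, centroid at (70.00, 12.00).
web: A = 30 × 150 = 4500.00, centroid at (70.00, 99.00).
top flange: A = 110 × 22 = 2420.00, centroid at (70.00, 185.00).
ΣA = 10280.00 mm²
ΣAx_c = (3360.00)(70.00) + (4500.00)(70.00) + (2420.00)(70.00) = 719600.00 mm³
ΣAy_c = (3360.00)(12.00) + (4500.00)(99.00) + (2420.00)(185.00) = 933520.00 mm³
x_c = 719600.00 / 10280.00 = 70.00 mm
y_c = 933520.00 / 10280.00 = 90.81 mm

x_c = 70.00 mm, y_c = 90.81 mm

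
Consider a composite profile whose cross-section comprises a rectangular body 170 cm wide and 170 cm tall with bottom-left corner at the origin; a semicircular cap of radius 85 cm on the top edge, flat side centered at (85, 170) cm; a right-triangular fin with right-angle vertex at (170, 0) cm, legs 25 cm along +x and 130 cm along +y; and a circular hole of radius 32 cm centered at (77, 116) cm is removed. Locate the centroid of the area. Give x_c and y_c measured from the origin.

rectangular body: A = 170 × 170 = 28900.00, centroid at (85.00, 85.00).
semicircular top: A = ½π·85² = 11349.00, centroid at (85.00, 206.08).
triangular fin: A = ½·25·130 = 1625.00, centroid at (178.33, 43.33).
hole: A = −π·32² = -3216.99, centroid at (77.00, 116.00).
ΣA = 38657.01 cm²
ΣAx_c = (28900.00)(85.00) + (11349.00)(85.00) + (1625.00)(178.33) + (-3216.99)(77.00) = 3463248.66 cm³
ΣAy_c = (28900.00)(85.00) + (11349.00)(206.08) + (1625.00)(43.33) + (-3216.99)(116.00) = 4492492.98 cm³
x_c = 3463248.66 / 38657.01 = 89.59 cm
y_c = 4492492.98 / 38657.01 = 116.21 cm

x_c = 89.59 cm, y_c = 116.21 cm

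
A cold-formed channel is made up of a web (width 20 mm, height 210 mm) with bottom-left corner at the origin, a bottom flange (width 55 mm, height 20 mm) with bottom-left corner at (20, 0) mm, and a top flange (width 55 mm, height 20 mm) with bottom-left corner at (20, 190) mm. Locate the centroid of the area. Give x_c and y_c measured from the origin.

x_c = 22.89 mm, y_c = 105.00 mm

web: A = 20 × 210 = 4200.00, centroid at (10.00, 105.00).
bottom flange: A = 55 × 20 = 1100.00, centroid at (47.50, 10.00).
top flange: A = 55 × 20 = 1100.00, centroid at (47.50, 200.00).
ΣA = 6400.00 mm²
ΣAx_c = (4200.00)(10.00) + (1100.00)(47.50) + (1100.00)(47.50) = 146500.00 mm³
ΣAy_c = (4200.00)(105.00) + (1100.00)(10.00) + (1100.00)(200.00) = 672000.00 mm³
x_c = 146500.00 / 6400.00 = 22.89 mm
y_c = 672000.00 / 6400.00 = 105.00 mm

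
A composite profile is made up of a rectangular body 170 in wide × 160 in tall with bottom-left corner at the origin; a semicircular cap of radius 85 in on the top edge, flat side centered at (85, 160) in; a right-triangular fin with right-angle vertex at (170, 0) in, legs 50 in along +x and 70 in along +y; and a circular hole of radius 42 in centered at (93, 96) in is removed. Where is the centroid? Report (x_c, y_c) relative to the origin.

x_c = 88.84 in, y_c = 112.50 in

rectangular body: A = 170 × 160 = 27200.00, centroid at (85.00, 80.00).
semicircular top: A = ½π·85² = 11349.00, centroid at (85.00, 196.08).
triangular fin: A = ½·50·70 = 1750.00, centroid at (186.67, 23.33).
hole: A = −π·42² = -5541.77, centroid at (93.00, 96.00).
ΣA = 34757.23 in²
ΣAx_c = (27200.00)(85.00) + (11349.00)(85.00) + (1750.00)(186.67) + (-5541.77)(93.00) = 3087947.40 in³
ΣAy_c = (27200.00)(80.00) + (11349.00)(196.08) + (1750.00)(23.33) + (-5541.77)(96.00) = 3910080.69 in³
x_c = 3087947.40 / 34757.23 = 88.84 in
y_c = 3910080.69 / 34757.23 = 112.50 in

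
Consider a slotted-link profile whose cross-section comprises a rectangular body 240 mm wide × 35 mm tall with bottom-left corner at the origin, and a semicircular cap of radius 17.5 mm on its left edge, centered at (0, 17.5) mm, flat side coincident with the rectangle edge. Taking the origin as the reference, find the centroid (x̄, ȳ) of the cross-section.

rectangular body: A = 240 × 35 = 8400.00, centroid at (120.00, 17.50).
semicircular end: A = ½π·17.5² = 481.06, centroid at (-7.43, 17.50).
ΣA = 8881.06 mm²
ΣAx̄ = (8400.00)(120.00) + (481.06)(-7.43) = 1004427.08 mm³
ΣAȳ = (8400.00)(17.50) + (481.06)(17.50) = 155418.49 mm³
x̄ = 1004427.08 / 8881.06 = 113.10 mm
ȳ = 155418.49 / 8881.06 = 17.50 mm

x̄ = 113.10 mm, ȳ = 17.50 mm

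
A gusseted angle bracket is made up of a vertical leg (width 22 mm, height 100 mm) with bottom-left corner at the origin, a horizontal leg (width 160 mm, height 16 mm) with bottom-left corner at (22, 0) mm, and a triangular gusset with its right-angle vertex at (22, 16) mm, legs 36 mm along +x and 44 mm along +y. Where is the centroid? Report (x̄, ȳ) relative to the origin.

x̄ = 56.24 mm, ȳ = 27.88 mm

vertical leg: A = 22 × 100 = 2200.00, centroid at (11.00, 50.00).
horizontal leg: A = 160 × 16 = 2560.00, centroid at (102.00, 8.00).
gusset: A = ½·36·44 = 792.00, centroid at (34.00, 30.67).
ΣA = 5552.00 mm², ΣAx̄ = 312248.00 mm³, ΣAȳ = 154768.00 mm³.
x̄ = 312248.00/5552.00 = 56.24 mm; ȳ = 154768.00/5552.00 = 27.88 mm.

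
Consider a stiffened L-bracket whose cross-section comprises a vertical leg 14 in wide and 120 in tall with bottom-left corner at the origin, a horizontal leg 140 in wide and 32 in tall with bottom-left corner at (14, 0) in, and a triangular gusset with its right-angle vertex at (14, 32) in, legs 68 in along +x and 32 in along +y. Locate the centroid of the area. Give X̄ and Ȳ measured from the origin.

vertical leg: A = 14 × 120 = 1680.00, centroid at (7.00, 60.00).
horizontal leg: A = 140 × 32 = 4480.00, centroid at (84.00, 16.00).
gusset: A = ½·68·32 = 1088.00, centroid at (36.67, 42.67).
ΣA = 7248.00 in²
ΣAX̄ = (1680.00)(7.00) + (4480.00)(84.00) + (1088.00)(36.67) = 427973.33 in³
ΣAȲ = (1680.00)(60.00) + (4480.00)(16.00) + (1088.00)(42.67) = 218901.33 in³
X̄ = 427973.33 / 7248.00 = 59.05 in
Ȳ = 218901.33 / 7248.00 = 30.20 in

X̄ = 59.05 in, Ȳ = 30.20 in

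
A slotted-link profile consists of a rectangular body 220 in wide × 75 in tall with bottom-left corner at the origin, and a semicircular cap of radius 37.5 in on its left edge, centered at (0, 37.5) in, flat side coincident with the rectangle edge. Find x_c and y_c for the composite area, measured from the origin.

rectangular body: A = 220 × 75 = 16500.00, centroid at (110.00, 37.50).
semicircular end: A = ½π·37.5² = 2208.93, centroid at (-15.92, 37.50).
ΣA = 18708.93 in², ΣAx_c = 1779843.75 in³, ΣAy_c = 701584.96 in³.
x_c = 1779843.75/18708.93 = 95.13 in; y_c = 701584.96/18708.93 = 37.50 in.

x_c = 95.13 in, y_c = 37.50 in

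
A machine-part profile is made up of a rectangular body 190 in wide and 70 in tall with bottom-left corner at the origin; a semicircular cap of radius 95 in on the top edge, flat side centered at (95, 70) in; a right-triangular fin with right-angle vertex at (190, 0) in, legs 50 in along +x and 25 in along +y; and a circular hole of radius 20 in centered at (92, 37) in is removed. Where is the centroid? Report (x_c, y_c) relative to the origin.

rectangular body: A = 190 × 70 = 13300.00, centroid at (95.00, 35.00).
semicircular top: A = ½π·95² = 14176.44, centroid at (95.00, 110.32).
triangular fin: A = ½·50·25 = 625.00, centroid at (206.67, 8.33).
hole: A = −π·20² = -1256.64, centroid at (92.00, 37.00).
ΣA = 26844.80 in²
ΣAx_c = (13300.00)(95.00) + (14176.44)(95.00) + (625.00)(206.67) + (-1256.64)(92.00) = 2623817.56 in³
ΣAy_c = (13300.00)(35.00) + (14176.44)(110.32) + (625.00)(8.33) + (-1256.64)(37.00) = 1988146.67 in³
x_c = 2623817.56 / 26844.80 = 97.74 in
y_c = 1988146.67 / 26844.80 = 74.06 in

x_c = 97.74 in, y_c = 74.06 in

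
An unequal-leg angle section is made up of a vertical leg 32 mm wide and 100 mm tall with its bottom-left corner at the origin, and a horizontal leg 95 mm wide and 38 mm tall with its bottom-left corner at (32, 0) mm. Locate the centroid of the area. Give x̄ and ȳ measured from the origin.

vertical leg: A = 32 × 100 = 3200.00, centroid at (16.00, 50.00).
horizontal leg: A = 95 × 38 = 3610.00, centroid at (79.50, 19.00).
ΣA = 6810.00 mm², ΣAx̄ = 338195.00 mm³, ΣAȳ = 228590.00 mm³.
x̄ = 338195.00/6810.00 = 49.66 mm; ȳ = 228590.00/6810.00 = 33.57 mm.

x̄ = 49.66 mm, ȳ = 33.57 mm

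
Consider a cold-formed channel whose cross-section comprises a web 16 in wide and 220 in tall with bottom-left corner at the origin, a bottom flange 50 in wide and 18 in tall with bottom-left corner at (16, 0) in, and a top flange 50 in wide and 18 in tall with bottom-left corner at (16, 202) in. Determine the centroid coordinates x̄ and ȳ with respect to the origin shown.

web: A = 16 × 220 = 3520.00, centroid at (8.00, 110.00).
bottom flange: A = 50 × 18 = 900.00, centroid at (41.00, 9.00).
top flange: A = 50 × 18 = 900.00, centroid at (41.00, 211.00).
ΣA = 5320.00 in², ΣAx̄ = 101960.00 in³, ΣAȳ = 585200.00 in³.
x̄ = 101960.00/5320.00 = 19.17 in; ȳ = 585200.00/5320.00 = 110.00 in.

x̄ = 19.17 in, ȳ = 110.00 in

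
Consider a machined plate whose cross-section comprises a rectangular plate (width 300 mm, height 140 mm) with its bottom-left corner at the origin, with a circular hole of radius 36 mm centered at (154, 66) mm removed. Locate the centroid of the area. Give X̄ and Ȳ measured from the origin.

X̄ = 149.57 mm, Ȳ = 70.43 mm

Part | A | x̄ᵢ | ȳᵢ | A·x̄ᵢ | A·ȳᵢ
plate | 42000.00 | 150.00 | 70.00 | 6300000.00 | 2940000.00
hole | -4071.50 | 154.00 | 66.00 | -627011.63 | -268719.27
Σ | 37928.50 |  |  | 5672988.37 | 2671280.73
X̄ = 5672988.37 / 37928.50 = 149.57 mm
Ȳ = 2671280.73 / 37928.50 = 70.43 mm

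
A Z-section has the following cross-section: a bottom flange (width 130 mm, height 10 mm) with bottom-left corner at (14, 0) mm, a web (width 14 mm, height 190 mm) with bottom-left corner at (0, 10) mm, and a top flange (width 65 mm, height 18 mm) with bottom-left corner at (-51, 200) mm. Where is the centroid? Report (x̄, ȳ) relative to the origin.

x̄ = 19.43 mm, ȳ = 103.38 mm

Part | A | x̄ᵢ | ȳᵢ | A·x̄ᵢ | A·ȳᵢ
bottom flange | 1300.00 | 79.00 | 5.00 | 102700.00 | 6500.00
web | 2660.00 | 7.00 | 105.00 | 18620.00 | 279300.00
top flange | 1170.00 | -18.50 | 209.00 | -21645.00 | 244530.00
Σ | 5130.00 |  |  | 99675.00 | 530330.00
x̄ = 99675.00 / 5130.00 = 19.43 mm
ȳ = 530330.00 / 5130.00 = 103.38 mm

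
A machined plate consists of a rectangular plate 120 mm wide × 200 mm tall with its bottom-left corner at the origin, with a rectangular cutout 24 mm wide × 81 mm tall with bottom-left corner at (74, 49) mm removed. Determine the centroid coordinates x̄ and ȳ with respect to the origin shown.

x̄ = 57.71 mm, ȳ = 100.93 mm

plate: A = 120 × 200 = 24000.00, centroid at (60.00, 100.00).
hole: A = −(24 × 81) = -1944.00, centroid at (86.00, 89.50).
ΣA = 22056.00 mm²
ΣAx̄ = (24000.00)(60.00) + (-1944.00)(86.00) = 1272816.00 mm³
ΣAȳ = (24000.00)(100.00) + (-1944.00)(89.50) = 2226012.00 mm³
x̄ = 1272816.00 / 22056.00 = 57.71 mm
ȳ = 2226012.00 / 22056.00 = 100.93 mm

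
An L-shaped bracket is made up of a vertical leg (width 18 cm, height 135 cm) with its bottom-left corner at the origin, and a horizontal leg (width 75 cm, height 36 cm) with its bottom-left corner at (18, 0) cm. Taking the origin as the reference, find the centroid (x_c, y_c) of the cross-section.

vertical leg: A = 18 × 135 = 2430.00, centroid at (9.00, 67.50).
horizontal leg: A = 75 × 36 = 2700.00, centroid at (55.50, 18.00).
ΣA = 5130.00 cm²
ΣAx_c = (2430.00)(9.00) + (2700.00)(55.50) = 171720.00 cm³
ΣAy_c = (2430.00)(67.50) + (2700.00)(18.00) = 212625.00 cm³
x_c = 171720.00 / 5130.00 = 33.47 cm
y_c = 212625.00 / 5130.00 = 41.45 cm

x_c = 33.47 cm, y_c = 41.45 cm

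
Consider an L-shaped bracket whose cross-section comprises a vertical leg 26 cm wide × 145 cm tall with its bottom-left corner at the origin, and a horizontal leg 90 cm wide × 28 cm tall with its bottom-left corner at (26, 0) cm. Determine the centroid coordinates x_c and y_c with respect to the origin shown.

x_c = 36.24 cm, y_c = 49.06 cm

Part | A | x̄ᵢ | ȳᵢ | A·x̄ᵢ | A·ȳᵢ
vertical leg | 3770.00 | 13.00 | 72.50 | 49010.00 | 273325.00
horizontal leg | 2520.00 | 71.00 | 14.00 | 178920.00 | 35280.00
Σ | 6290.00 |  |  | 227930.00 | 308605.00
x_c = 227930.00 / 6290.00 = 36.24 cm
y_c = 308605.00 / 6290.00 = 49.06 cm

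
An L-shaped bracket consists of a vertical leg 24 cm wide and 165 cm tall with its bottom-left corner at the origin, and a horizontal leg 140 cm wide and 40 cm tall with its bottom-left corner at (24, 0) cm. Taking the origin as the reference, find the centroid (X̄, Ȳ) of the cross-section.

vertical leg: A = 24 × 165 = 3960.00, centroid at (12.00, 82.50).
horizontal leg: A = 140 × 40 = 5600.00, centroid at (94.00, 20.00).
ΣA = 9560.00 cm²
ΣAX̄ = (3960.00)(12.00) + (5600.00)(94.00) = 573920.00 cm³
ΣAȲ = (3960.00)(82.50) + (5600.00)(20.00) = 438700.00 cm³
X̄ = 573920.00 / 9560.00 = 60.03 cm
Ȳ = 438700.00 / 9560.00 = 45.89 cm

X̄ = 60.03 cm, Ȳ = 45.89 cm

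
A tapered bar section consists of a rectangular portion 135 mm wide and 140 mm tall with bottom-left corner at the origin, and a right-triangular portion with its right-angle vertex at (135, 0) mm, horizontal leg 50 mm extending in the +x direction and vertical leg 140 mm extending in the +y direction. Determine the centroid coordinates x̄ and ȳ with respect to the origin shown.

x̄ = 80.65 mm, ȳ = 66.35 mm

rectangular portion: A = 135 × 140 = 18900.00, centroid at (67.50, 70.00).
triangular portion: A = ½·50·140 = 3500.00, centroid at (151.67, 46.67).
ΣA = 22400.00 mm²
ΣAx̄ = (18900.00)(67.50) + (3500.00)(151.67) = 1806583.33 mm³
ΣAȳ = (18900.00)(70.00) + (3500.00)(46.67) = 1486333.33 mm³
x̄ = 1806583.33 / 22400.00 = 80.65 mm
ȳ = 1486333.33 / 22400.00 = 66.35 mm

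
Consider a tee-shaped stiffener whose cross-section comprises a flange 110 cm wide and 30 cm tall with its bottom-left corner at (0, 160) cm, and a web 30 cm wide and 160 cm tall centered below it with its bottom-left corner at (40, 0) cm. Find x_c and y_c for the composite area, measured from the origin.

Part | A | x̄ᵢ | ȳᵢ | A·x̄ᵢ | A·ȳᵢ
web | 4800.00 | 55.00 | 80.00 | 264000.00 | 384000.00
flange | 3300.00 | 55.00 | 175.00 | 181500.00 | 577500.00
Σ | 8100.00 |  |  | 445500.00 | 961500.00
x_c = 445500.00 / 8100.00 = 55.00 cm
y_c = 961500.00 / 8100.00 = 118.70 cm

x_c = 55.00 cm, y_c = 118.70 cm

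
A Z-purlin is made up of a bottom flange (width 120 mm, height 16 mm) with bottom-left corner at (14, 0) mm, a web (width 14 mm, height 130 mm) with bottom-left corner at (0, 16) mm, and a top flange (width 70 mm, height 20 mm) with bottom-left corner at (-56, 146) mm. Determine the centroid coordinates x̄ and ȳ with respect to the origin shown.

bottom flange: A = 120 × 16 = 1920.00, centroid at (74.00, 8.00).
web: A = 14 × 130 = 1820.00, centroid at (7.00, 81.00).
top flange: A = 70 × 20 = 1400.00, centroid at (-21.00, 156.00).
ΣA = 5140.00 mm²
ΣAx̄ = (1920.00)(74.00) + (1820.00)(7.00) + (1400.00)(-21.00) = 125420.00 mm³
ΣAȳ = (1920.00)(8.00) + (1820.00)(81.00) + (1400.00)(156.00) = 381180.00 mm³
x̄ = 125420.00 / 5140.00 = 24.40 mm
ȳ = 381180.00 / 5140.00 = 74.16 mm

x̄ = 24.40 mm, ȳ = 74.16 mm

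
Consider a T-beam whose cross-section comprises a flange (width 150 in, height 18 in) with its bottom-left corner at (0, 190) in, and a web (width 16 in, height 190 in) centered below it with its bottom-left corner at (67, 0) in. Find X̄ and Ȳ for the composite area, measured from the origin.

Part | A | x̄ᵢ | ȳᵢ | A·x̄ᵢ | A·ȳᵢ
web | 3040.00 | 75.00 | 95.00 | 228000.00 | 288800.00
flange | 2700.00 | 75.00 | 199.00 | 202500.00 | 537300.00
Σ | 5740.00 |  |  | 430500.00 | 826100.00
X̄ = 430500.00 / 5740.00 = 75.00 in
Ȳ = 826100.00 / 5740.00 = 143.92 in

X̄ = 75.00 in, Ȳ = 143.92 in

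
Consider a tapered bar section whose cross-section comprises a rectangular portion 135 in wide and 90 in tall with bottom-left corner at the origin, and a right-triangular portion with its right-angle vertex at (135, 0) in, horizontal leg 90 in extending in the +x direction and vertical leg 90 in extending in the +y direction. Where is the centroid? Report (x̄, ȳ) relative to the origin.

rectangular portion: A = 135 × 90 = 12150.00, centroid at (67.50, 45.00).
triangular portion: A = ½·90·90 = 4050.00, centroid at (165.00, 30.00).
ΣA = 16200.00 in²
ΣAx̄ = (12150.00)(67.50) + (4050.00)(165.00) = 1488375.00 in³
ΣAȳ = (12150.00)(45.00) + (4050.00)(30.00) = 668250.00 in³
x̄ = 1488375.00 / 16200.00 = 91.88 in
ȳ = 668250.00 / 16200.00 = 41.25 in

x̄ = 91.88 in, ȳ = 41.25 in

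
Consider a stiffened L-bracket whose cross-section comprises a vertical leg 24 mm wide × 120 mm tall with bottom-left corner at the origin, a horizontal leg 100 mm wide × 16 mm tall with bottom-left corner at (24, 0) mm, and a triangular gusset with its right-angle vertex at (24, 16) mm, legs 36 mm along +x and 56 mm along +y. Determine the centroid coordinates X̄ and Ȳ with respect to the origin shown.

vertical leg: A = 24 × 120 = 2880.00, centroid at (12.00, 60.00).
horizontal leg: A = 100 × 16 = 1600.00, centroid at (74.00, 8.00).
gusset: A = ½·36·56 = 1008.00, centroid at (36.00, 34.67).
ΣA = 5488.00 mm², ΣAX̄ = 189248.00 mm³, ΣAȲ = 220544.00 mm³.
X̄ = 189248.00/5488.00 = 34.48 mm; Ȳ = 220544.00/5488.00 = 40.19 mm.

X̄ = 34.48 mm, Ȳ = 40.19 mm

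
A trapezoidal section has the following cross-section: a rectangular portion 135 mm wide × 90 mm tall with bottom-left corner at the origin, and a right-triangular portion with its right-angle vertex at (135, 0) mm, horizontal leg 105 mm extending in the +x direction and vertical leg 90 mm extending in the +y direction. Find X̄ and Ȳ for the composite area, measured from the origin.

rectangular portion: A = 135 × 90 = 12150.00, centroid at (67.50, 45.00).
triangular portion: A = ½·105·90 = 4725.00, centroid at (170.00, 30.00).
ΣA = 16875.00 mm²
ΣAX̄ = (12150.00)(67.50) + (4725.00)(170.00) = 1623375.00 mm³
ΣAȲ = (12150.00)(45.00) + (4725.00)(30.00) = 688500.00 mm³
X̄ = 1623375.00 / 16875.00 = 96.20 mm
Ȳ = 688500.00 / 16875.00 = 40.80 mm

X̄ = 96.20 mm, Ȳ = 40.80 mm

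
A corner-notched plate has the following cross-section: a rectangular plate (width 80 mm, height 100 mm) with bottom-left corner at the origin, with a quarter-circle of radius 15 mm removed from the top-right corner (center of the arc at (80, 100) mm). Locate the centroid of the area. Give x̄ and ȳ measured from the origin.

x̄ = 39.24 mm, ȳ = 49.01 mm

plate: A = 80 × 100 = 8000.00, centroid at (40.00, 50.00).
removed quarter-circle: A = −¼π·15² = -176.71, centroid at (73.63, 93.63).
ΣA = 7823.29 mm², ΣAx̄ = 306987.83 mm³, ΣAȳ = 383453.54 mm³.
x̄ = 306987.83/7823.29 = 39.24 mm; ȳ = 383453.54/7823.29 = 49.01 mm.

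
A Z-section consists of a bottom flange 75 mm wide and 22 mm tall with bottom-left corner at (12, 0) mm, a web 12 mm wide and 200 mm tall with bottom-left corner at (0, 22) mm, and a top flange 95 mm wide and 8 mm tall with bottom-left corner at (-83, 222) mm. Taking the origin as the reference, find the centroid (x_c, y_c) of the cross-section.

x_c = 14.36 mm, y_c = 100.36 mm

bottom flange: A = 75 × 22 = 1650.00, centroid at (49.50, 11.00).
web: A = 12 × 200 = 2400.00, centroid at (6.00, 122.00).
top flange: A = 95 × 8 = 760.00, centroid at (-35.50, 226.00).
ΣA = 4810.00 mm²
ΣAx_c = (1650.00)(49.50) + (2400.00)(6.00) + (760.00)(-35.50) = 69095.00 mm³
ΣAy_c = (1650.00)(11.00) + (2400.00)(122.00) + (760.00)(226.00) = 482710.00 mm³
x_c = 69095.00 / 4810.00 = 14.36 mm
y_c = 482710.00 / 4810.00 = 100.36 mm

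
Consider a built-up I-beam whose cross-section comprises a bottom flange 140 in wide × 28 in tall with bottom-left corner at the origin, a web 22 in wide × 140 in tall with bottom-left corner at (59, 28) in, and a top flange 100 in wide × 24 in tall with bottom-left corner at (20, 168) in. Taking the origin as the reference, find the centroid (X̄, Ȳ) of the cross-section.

X̄ = 70.00 in, Ȳ = 83.91 in

bottom flange: A = 140 × 28 = 3920.00, centroid at (70.00, 14.00).
web: A = 22 × 140 = 3080.00, centroid at (70.00, 98.00).
top flange: A = 100 × 24 = 2400.00, centroid at (70.00, 180.00).
ΣA = 9400.00 in²
ΣAX̄ = (3920.00)(70.00) + (3080.00)(70.00) + (2400.00)(70.00) = 658000.00 in³
ΣAȲ = (3920.00)(14.00) + (3080.00)(98.00) + (2400.00)(180.00) = 788720.00 in³
X̄ = 658000.00 / 9400.00 = 70.00 in
Ȳ = 788720.00 / 9400.00 = 83.91 in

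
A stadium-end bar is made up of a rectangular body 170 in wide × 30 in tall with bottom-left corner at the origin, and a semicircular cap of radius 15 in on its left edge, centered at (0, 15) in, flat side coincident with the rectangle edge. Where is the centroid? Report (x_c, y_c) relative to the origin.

x_c = 79.08 in, y_c = 15.00 in

rectangular body: A = 170 × 30 = 5100.00, centroid at (85.00, 15.00).
semicircular end: A = ½π·15² = 353.43, centroid at (-6.37, 15.00).
ΣA = 5453.43 in²
ΣAx_c = (5100.00)(85.00) + (353.43)(-6.37) = 431250.00 in³
ΣAy_c = (5100.00)(15.00) + (353.43)(15.00) = 81801.44 in³
x_c = 431250.00 / 5453.43 = 79.08 in
y_c = 81801.44 / 5453.43 = 15.00 in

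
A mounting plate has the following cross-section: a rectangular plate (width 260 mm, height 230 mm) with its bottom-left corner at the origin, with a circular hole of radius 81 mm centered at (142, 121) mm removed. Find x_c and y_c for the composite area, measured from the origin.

x_c = 123.69 mm, y_c = 111.84 mm

plate: A = 260 × 230 = 59800.00, centroid at (130.00, 115.00).
hole: A = −π·81² = -20611.99, centroid at (142.00, 121.00).
ΣA = 39188.01 mm²
ΣAx_c = (59800.00)(130.00) + (-20611.99)(142.00) = 4847097.51 mm³
ΣAy_c = (59800.00)(115.00) + (-20611.99)(121.00) = 4382949.28 mm³
x_c = 4847097.51 / 39188.01 = 123.69 mm
y_c = 4382949.28 / 39188.01 = 111.84 mm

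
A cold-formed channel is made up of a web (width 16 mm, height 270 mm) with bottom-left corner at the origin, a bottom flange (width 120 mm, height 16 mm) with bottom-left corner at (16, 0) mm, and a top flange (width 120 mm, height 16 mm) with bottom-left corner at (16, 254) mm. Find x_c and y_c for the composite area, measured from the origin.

Part | A | x̄ᵢ | ȳᵢ | A·x̄ᵢ | A·ȳᵢ
web | 4320.00 | 8.00 | 135.00 | 34560.00 | 583200.00
bottom flange | 1920.00 | 76.00 | 8.00 | 145920.00 | 15360.00
top flange | 1920.00 | 76.00 | 262.00 | 145920.00 | 503040.00
Σ | 8160.00 |  |  | 326400.00 | 1101600.00
x_c = 326400.00 / 8160.00 = 40.00 mm
y_c = 1101600.00 / 8160.00 = 135.00 mm

x_c = 40.00 mm, y_c = 135.00 mm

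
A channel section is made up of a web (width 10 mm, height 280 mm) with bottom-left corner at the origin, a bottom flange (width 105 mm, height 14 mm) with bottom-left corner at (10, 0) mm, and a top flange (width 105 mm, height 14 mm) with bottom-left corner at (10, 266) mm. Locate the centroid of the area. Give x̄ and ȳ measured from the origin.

x̄ = 34.45 mm, ȳ = 140.00 mm

Part | A | x̄ᵢ | ȳᵢ | A·x̄ᵢ | A·ȳᵢ
web | 2800.00 | 5.00 | 140.00 | 14000.00 | 392000.00
bottom flange | 1470.00 | 62.50 | 7.00 | 91875.00 | 10290.00
top flange | 1470.00 | 62.50 | 273.00 | 91875.00 | 401310.00
Σ | 5740.00 |  |  | 197750.00 | 803600.00
x̄ = 197750.00 / 5740.00 = 34.45 mm
ȳ = 803600.00 / 5740.00 = 140.00 mm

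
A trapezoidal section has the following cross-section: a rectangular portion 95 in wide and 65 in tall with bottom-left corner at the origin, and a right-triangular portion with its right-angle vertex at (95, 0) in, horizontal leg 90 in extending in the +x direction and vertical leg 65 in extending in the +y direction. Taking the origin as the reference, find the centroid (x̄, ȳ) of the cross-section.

x̄ = 72.41 in, ȳ = 29.02 in

rectangular portion: A = 95 × 65 = 6175.00, centroid at (47.50, 32.50).
triangular portion: A = ½·90·65 = 2925.00, centroid at (125.00, 21.67).
ΣA = 9100.00 in², ΣAx̄ = 658937.50 in³, ΣAȳ = 264062.50 in³.
x̄ = 658937.50/9100.00 = 72.41 in; ȳ = 264062.50/9100.00 = 29.02 in.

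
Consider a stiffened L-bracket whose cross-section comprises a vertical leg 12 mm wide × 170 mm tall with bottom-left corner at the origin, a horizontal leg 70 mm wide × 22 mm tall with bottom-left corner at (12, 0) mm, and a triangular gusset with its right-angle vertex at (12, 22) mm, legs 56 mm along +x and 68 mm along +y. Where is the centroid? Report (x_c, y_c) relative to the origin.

vertical leg: A = 12 × 170 = 2040.00, centroid at (6.00, 85.00).
horizontal leg: A = 70 × 22 = 1540.00, centroid at (47.00, 11.00).
gusset: A = ½·56·68 = 1904.00, centroid at (30.67, 44.67).
ΣA = 5484.00 mm², ΣAx_c = 143009.33 mm³, ΣAy_c = 275385.33 mm³.
x_c = 143009.33/5484.00 = 26.08 mm; y_c = 275385.33/5484.00 = 50.22 mm.

x_c = 26.08 mm, y_c = 50.22 mm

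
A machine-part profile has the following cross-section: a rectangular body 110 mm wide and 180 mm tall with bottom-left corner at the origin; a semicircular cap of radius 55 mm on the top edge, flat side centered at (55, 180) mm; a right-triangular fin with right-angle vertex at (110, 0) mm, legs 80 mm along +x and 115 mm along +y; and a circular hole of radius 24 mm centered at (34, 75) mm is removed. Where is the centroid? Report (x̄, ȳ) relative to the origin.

x̄ = 70.13 mm, ȳ = 102.00 mm

rectangular body: A = 110 × 180 = 19800.00, centroid at (55.00, 90.00).
semicircular top: A = ½π·55² = 4751.66, centroid at (55.00, 203.34).
triangular fin: A = ½·80·115 = 4600.00, centroid at (136.67, 38.33).
hole: A = −π·24² = -1809.56, centroid at (34.00, 75.00).
ΣA = 27342.10 mm², ΣAx̄ = 1917482.96 mm³, ΣAȳ = 2788831.80 mm³.
x̄ = 1917482.96/27342.10 = 70.13 mm; ȳ = 2788831.80/27342.10 = 102.00 mm.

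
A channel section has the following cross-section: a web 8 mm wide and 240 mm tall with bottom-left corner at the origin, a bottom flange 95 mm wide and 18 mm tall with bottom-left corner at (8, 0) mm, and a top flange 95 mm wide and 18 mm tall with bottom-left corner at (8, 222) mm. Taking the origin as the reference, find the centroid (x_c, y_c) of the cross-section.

x_c = 36.98 mm, y_c = 120.00 mm

Part | A | x̄ᵢ | ȳᵢ | A·x̄ᵢ | A·ȳᵢ
web | 1920.00 | 4.00 | 120.00 | 7680.00 | 230400.00
bottom flange | 1710.00 | 55.50 | 9.00 | 94905.00 | 15390.00
top flange | 1710.00 | 55.50 | 231.00 | 94905.00 | 395010.00
Σ | 5340.00 |  |  | 197490.00 | 640800.00
x_c = 197490.00 / 5340.00 = 36.98 mm
y_c = 640800.00 / 5340.00 = 120.00 mm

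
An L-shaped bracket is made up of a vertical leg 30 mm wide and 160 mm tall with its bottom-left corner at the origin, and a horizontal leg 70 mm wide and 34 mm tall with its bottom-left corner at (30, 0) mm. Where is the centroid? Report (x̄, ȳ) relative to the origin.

x̄ = 31.57 mm, ȳ = 59.12 mm

vertical leg: A = 30 × 160 = 4800.00, centroid at (15.00, 80.00).
horizontal leg: A = 70 × 34 = 2380.00, centroid at (65.00, 17.00).
ΣA = 7180.00 mm²
ΣAx̄ = (4800.00)(15.00) + (2380.00)(65.00) = 226700.00 mm³
ΣAȳ = (4800.00)(80.00) + (2380.00)(17.00) = 424460.00 mm³
x̄ = 226700.00 / 7180.00 = 31.57 mm
ȳ = 424460.00 / 7180.00 = 59.12 mm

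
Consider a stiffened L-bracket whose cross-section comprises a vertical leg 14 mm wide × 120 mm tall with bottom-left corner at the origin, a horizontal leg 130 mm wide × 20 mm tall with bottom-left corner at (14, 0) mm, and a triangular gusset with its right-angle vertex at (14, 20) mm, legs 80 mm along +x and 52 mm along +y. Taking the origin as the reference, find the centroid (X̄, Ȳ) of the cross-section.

X̄ = 47.44 mm, Ȳ = 32.15 mm

vertical leg: A = 14 × 120 = 1680.00, centroid at (7.00, 60.00).
horizontal leg: A = 130 × 20 = 2600.00, centroid at (79.00, 10.00).
gusset: A = ½·80·52 = 2080.00, centroid at (40.67, 37.33).
ΣA = 6360.00 mm²
ΣAX̄ = (1680.00)(7.00) + (2600.00)(79.00) + (2080.00)(40.67) = 301746.67 mm³
ΣAȲ = (1680.00)(60.00) + (2600.00)(10.00) + (2080.00)(37.33) = 204453.33 mm³
X̄ = 301746.67 / 6360.00 = 47.44 mm
Ȳ = 204453.33 / 6360.00 = 32.15 mm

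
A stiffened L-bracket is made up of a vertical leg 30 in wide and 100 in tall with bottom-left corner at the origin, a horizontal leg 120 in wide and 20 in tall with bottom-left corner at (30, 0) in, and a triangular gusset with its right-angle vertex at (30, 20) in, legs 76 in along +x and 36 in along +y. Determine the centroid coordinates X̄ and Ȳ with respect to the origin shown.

vertical leg: A = 30 × 100 = 3000.00, centroid at (15.00, 50.00).
horizontal leg: A = 120 × 20 = 2400.00, centroid at (90.00, 10.00).
gusset: A = ½·76·36 = 1368.00, centroid at (55.33, 32.00).
ΣA = 6768.00 in²
ΣAX̄ = (3000.00)(15.00) + (2400.00)(90.00) + (1368.00)(55.33) = 336696.00 in³
ΣAȲ = (3000.00)(50.00) + (2400.00)(10.00) + (1368.00)(32.00) = 217776.00 in³
X̄ = 336696.00 / 6768.00 = 49.75 in
Ȳ = 217776.00 / 6768.00 = 32.18 in

X̄ = 49.75 in, Ȳ = 32.18 in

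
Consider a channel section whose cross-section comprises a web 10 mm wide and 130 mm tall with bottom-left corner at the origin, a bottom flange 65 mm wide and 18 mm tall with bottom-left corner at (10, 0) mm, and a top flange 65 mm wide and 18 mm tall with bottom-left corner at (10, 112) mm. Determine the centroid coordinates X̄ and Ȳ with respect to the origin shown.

web: A = 10 × 130 = 1300.00, centroid at (5.00, 65.00).
bottom flange: A = 65 × 18 = 1170.00, centroid at (42.50, 9.00).
top flange: A = 65 × 18 = 1170.00, centroid at (42.50, 121.00).
ΣA = 3640.00 mm²
ΣAX̄ = (1300.00)(5.00) + (1170.00)(42.50) + (1170.00)(42.50) = 105950.00 mm³
ΣAȲ = (1300.00)(65.00) + (1170.00)(9.00) + (1170.00)(121.00) = 236600.00 mm³
X̄ = 105950.00 / 3640.00 = 29.11 mm
Ȳ = 236600.00 / 3640.00 = 65.00 mm

X̄ = 29.11 mm, Ȳ = 65.00 mm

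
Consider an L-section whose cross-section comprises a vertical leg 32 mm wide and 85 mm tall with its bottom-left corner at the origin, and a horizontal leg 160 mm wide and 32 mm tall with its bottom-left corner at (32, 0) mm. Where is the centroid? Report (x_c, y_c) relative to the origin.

x_c = 78.69 mm, y_c = 25.19 mm

vertical leg: A = 32 × 85 = 2720.00, centroid at (16.00, 42.50).
horizontal leg: A = 160 × 32 = 5120.00, centroid at (112.00, 16.00).
ΣA = 7840.00 mm²
ΣAx_c = (2720.00)(16.00) + (5120.00)(112.00) = 616960.00 mm³
ΣAy_c = (2720.00)(42.50) + (5120.00)(16.00) = 197520.00 mm³
x_c = 616960.00 / 7840.00 = 78.69 mm
y_c = 197520.00 / 7840.00 = 25.19 mm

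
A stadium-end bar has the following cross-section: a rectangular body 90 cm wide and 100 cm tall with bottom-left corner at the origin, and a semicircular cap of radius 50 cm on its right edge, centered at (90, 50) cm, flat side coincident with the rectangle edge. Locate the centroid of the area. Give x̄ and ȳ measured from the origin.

Part | A | x̄ᵢ | ȳᵢ | A·x̄ᵢ | A·ȳᵢ
rectangular body | 9000.00 | 45.00 | 50.00 | 405000.00 | 450000.00
semicircular end | 3926.99 | 111.22 | 50.00 | 436762.51 | 196349.54
Σ | 12926.99 |  |  | 841762.51 | 646349.54
x̄ = 841762.51 / 12926.99 = 65.12 cm
ȳ = 646349.54 / 12926.99 = 50.00 cm

x̄ = 65.12 cm, ȳ = 50.00 cm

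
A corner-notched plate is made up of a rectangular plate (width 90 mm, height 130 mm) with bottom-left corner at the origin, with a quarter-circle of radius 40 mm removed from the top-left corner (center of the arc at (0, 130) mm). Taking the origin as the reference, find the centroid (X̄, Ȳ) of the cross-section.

X̄ = 48.37 mm, Ȳ = 59.22 mm

plate: A = 90 × 130 = 11700.00, centroid at (45.00, 65.00).
removed quarter-circle: A = −¼π·40² = -1256.64, centroid at (16.98, 113.02).
ΣA = 10443.36 mm²
ΣAX̄ = (11700.00)(45.00) + (-1256.64)(16.98) = 505166.67 mm³
ΣAȲ = (11700.00)(65.00) + (-1256.64)(113.02) = 618470.52 mm³
X̄ = 505166.67 / 10443.36 = 48.37 mm
Ȳ = 618470.52 / 10443.36 = 59.22 mm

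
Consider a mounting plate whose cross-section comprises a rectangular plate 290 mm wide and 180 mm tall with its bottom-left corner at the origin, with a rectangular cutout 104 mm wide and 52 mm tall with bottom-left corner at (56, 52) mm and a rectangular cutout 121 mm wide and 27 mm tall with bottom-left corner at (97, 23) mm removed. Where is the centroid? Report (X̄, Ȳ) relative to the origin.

Part | A | x̄ᵢ | ȳᵢ | A·x̄ᵢ | A·ȳᵢ
plate | 52200.00 | 145.00 | 90.00 | 7569000.00 | 4698000.00
hole 1 | -5408.00 | 108.00 | 78.00 | -584064.00 | -421824.00
hole 2 | -3267.00 | 157.50 | 36.50 | -514552.50 | -119245.50
Σ | 43525.00 |  |  | 6470383.50 | 4156930.50
X̄ = 6470383.50 / 43525.00 = 148.66 mm
Ȳ = 4156930.50 / 43525.00 = 95.51 mm

X̄ = 148.66 mm, Ȳ = 95.51 mm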